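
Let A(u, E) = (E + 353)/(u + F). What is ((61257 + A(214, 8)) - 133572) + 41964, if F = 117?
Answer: -10045820/331 ≈ -30350.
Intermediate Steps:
A(u, E) = (353 + E)/(117 + u) (A(u, E) = (E + 353)/(u + 117) = (353 + E)/(117 + u))
((61257 + A(214, 8)) - 133572) + 41964 = ((61257 + (353 + 8)/(117 + 214)) - 133572) + 41964 = ((61257 + 361/331) - 133572) + 41964 = (20276428/331 - 133572) + 41964 = -23935904/331 + 41964 = -10045820/331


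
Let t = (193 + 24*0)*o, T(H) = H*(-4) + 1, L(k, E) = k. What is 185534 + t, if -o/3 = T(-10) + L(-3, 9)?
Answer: 163532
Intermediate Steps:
T(H) = 1 - 4*H (T(H) = -4*H + 1 = 1 - 4*H)
o = -114 (o = -3*((1 - 4*(-10)) - 3) = -3*((1 + 40) - 3) = -3*(41 - 3) = -3*38 = -114)
t = -22002 (t = (193 + 24*0)*(-114) = (193 + 0)*(-114) = 193*(-114) = -22002)
185534 + t = 185534 - 22002 = 163532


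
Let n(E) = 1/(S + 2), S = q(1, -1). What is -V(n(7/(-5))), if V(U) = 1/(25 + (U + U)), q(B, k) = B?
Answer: -3/77 ≈ -0.038961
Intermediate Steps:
S = 1
n(E) = ⅓ (n(E) = 1/(1 + 2) = 1/3 = ⅓)
V(U) = 1/(25 + 2*U)
-V(n(7/(-5))) = -1/(25 + 2*(⅓)) = -1/(25 + ⅔) = -1/77/3 = -1*3/77 = -3/77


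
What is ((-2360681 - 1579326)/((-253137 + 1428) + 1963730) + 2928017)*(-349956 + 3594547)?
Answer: 16264559262410938850/1712021 ≈ 9.5002e+12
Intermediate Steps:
((-2360681 - 1579326)/((-253137 + 1428) + 1963730) + 2928017)*(-349956 + 3594547) = (-3940007/(-251709 + 1963730) + 2928017)*3244591 = (-3940007/1712021 + 2928017)*3244591 = (5012822652350/1712021)*3244591 = 16264559262410938850/1712021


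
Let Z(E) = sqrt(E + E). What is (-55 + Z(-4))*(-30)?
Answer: 1650 - 60*I*sqrt(2) ≈ 1650.0 - 84.853*I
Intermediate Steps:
Z(E) = sqrt(2)*sqrt(E) (Z(E) = sqrt(2*E) = sqrt(2)*sqrt(E))
(-55 + Z(-4))*(-30) = (-55 + sqrt(2)*sqrt(-4))*(-30) = (-55 + sqrt(2)*(2*I))*(-30) = (-55 + 2*I*sqrt(2))*(-30) = 1650 - 60*I*sqrt(2)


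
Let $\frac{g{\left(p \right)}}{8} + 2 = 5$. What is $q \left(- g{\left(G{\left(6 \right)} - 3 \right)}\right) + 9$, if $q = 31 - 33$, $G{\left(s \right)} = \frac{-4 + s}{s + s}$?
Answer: $57$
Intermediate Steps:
$G{\left(s \right)} = \frac{-4 + s}{2 s}$
$g{\left(p \right)} = 24$ ($g{\left(p \right)} = -16 + 8 \cdot 5 = -16 + 40 = 24$)
$q = -2$
$q \left(- g{\left(G{\left(6 \right)} - 3 \right)}\right) + 9 = - 2 \left(\left(-1\right) 24\right) + 9 = \left(-2\right) \left(-24\right) + 9 = 48 + 9 = 57$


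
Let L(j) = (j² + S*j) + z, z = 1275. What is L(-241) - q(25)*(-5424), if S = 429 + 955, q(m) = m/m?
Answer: -268764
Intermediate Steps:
q(m) = 1
S = 1384
L(j) = 1275 + j² + 1384*j (L(j) = (j² + 1384*j) + 1275 = 1275 + j² + 1384*j)
L(-241) - q(25)*(-5424) = (1275 + (-241)² + 1384*(-241)) - (-5424) = (1275 + 58081 - 333544) - 1*(-5424) = -274188 + 5424 = -268764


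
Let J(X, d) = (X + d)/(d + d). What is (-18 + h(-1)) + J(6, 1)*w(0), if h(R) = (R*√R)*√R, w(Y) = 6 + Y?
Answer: 4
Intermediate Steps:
J(X, d) = (X + d)/(2*d) (J(X, d) = (X + d)/((2*d)) = (X + d)*(1/(2*d)) = (X + d)/(2*d))
h(R) = R² (h(R) = R^(3/2)*√R = R²)
(-18 + h(-1)) + J(6, 1)*w(0) = (-18 + (-1)²) + ((½)*(6 + 1)/1)*(6 + 0) = (-18 + 1) + ((½)*1*7)*6 = -17 + (7/2)*6 = -17 + 21 = 4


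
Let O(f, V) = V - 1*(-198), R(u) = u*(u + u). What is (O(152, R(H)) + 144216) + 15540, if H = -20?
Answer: 160754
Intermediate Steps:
R(u) = 2*u**2 (R(u) = u*(2*u) = 2*u**2)
O(f, V) = 198 + V (O(f, V) = V + 198 = 198 + V)
(O(152, R(H)) + 144216) + 15540 = ((198 + 2*(-20)**2) + 144216) + 15540 = ((198 + 2*400) + 144216) + 15540 = ((198 + 800) + 144216) + 15540 = (998 + 144216) + 15540 = 145214 + 15540 = 160754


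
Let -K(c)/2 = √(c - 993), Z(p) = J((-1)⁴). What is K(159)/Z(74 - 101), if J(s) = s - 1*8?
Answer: 2*I*√834/7 ≈ 8.2512*I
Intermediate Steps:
J(s) = -8 + s (J(s) = s - 8 = -8 + s)
Z(p) = -7 (Z(p) = -8 + (-1)⁴ = -8 + 1 = -7)
K(c) = -2*√(-993 + c) (K(c) = -2*√(c - 993) = -2*√(-993 + c))
K(159)/Z(74 - 101) = -2*√(-993 + 159)/(-7) = -2*I*√834*(-⅐) = 2*I*√834/7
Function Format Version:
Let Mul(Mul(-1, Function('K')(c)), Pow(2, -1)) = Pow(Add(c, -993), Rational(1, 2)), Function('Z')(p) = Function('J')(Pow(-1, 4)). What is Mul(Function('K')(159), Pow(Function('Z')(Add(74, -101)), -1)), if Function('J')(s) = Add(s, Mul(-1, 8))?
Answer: Mul(Rational(2, 7), I, Pow(834, Rational(1, 2))) ≈ Mul(8.2512, I)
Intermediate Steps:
Function('J')(s) = Add(-8, s) (Function('J')(s) = Add(s, -8) = Add(-8, s))
Function('Z')(p) = -7 (Function('Z')(p) = Add(-8, Pow(-1, 4)) = Add(-8, 1) = -7)
Function('K')(c) = Mul(-2, Pow(Add(-993, c), Rational(1, 2))) (Function('K')(c) = Mul(-2, Pow(Add(c, -993), Rational(1, 2))) = Mul(-2, Pow(Add(-993, c), Rational(1, 2))))
Mul(Function('K')(159), Pow(Function('Z')(Add(74, -101)), -1)) = Mul(Mul(-2, Pow(Add(-993, 159), Rational(1, 2))), Pow(-7, -1)) = Mul(Mul(-2, Pow(-834, Rational(1, 2))), Rational(-1, 7)) = Mul(Mul(-2, Mul(I, Pow(834, Rational(1, 2)))), Rational(-1, 7)) = Mul(Mul(-2, I, Pow(834, Rational(1, 2))), Rational(-1, 7)) = Mul(Rational(2, 7), I, Pow(834, Rational(1, 2)))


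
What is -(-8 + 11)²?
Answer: -9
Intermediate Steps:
-(-8 + 11)² = -1*3² = -1*9 = -9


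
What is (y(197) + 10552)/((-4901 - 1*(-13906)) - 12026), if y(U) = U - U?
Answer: -10552/3021 ≈ -3.4929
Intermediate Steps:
y(U) = 0
(y(197) + 10552)/((-4901 - 1*(-13906)) - 12026) = (0 + 10552)/((-4901 - 1*(-13906)) - 12026) = 10552/((-4901 + 13906) - 12026) = 10552/(9005 - 12026) = 10552/(-3021) = 10552*(-1/3021) = -10552/3021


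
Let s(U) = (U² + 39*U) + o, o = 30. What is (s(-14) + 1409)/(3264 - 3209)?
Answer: 99/5 ≈ 19.800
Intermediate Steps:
s(U) = 30 + U² + 39*U (s(U) = (U² + 39*U) + 30 = 30 + U² + 39*U)
(s(-14) + 1409)/(3264 - 3209) = ((30 + (-14)² + 39*(-14)) + 1409)/(3264 - 3209) = ((30 + 196 - 546) + 1409)/55 = (-320 + 1409)*(1/55) = 1089*(1/55) = 99/5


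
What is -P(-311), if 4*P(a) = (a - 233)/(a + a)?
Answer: -68/311 ≈ -0.21865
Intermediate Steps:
P(a) = (-233 + a)/(8*a) (P(a) = ((a - 233)/(a + a))/4 = ((-233 + a)/((2*a)))/4 = ((-233 + a)*(1/(2*a)))/4 = ((-233 + a)/(2*a))/4 = (-233 + a)/(8*a))
-P(-311) = -(-233 - 311)/(8*(-311)) = -(-1)*(-544)/(8*311) = -1*68/311 = -68/311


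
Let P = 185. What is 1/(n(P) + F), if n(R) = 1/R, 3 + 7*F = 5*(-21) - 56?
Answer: -1295/30333 ≈ -0.042693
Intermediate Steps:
F = -164/7 (F = -3/7 + (5*(-21) - 56)/7 = -3/7 + (-105 - 56)/7 = -3/7 + (⅐)*(-161) = -3/7 - 23 = -164/7 ≈ -23.429)
1/(n(P) + F) = 1/(1/185 - 164/7) = 1/(-30333/1295) = -1295/30333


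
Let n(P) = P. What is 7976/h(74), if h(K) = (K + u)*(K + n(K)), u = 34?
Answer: 997/1998 ≈ 0.49900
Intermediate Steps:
h(K) = 2*K*(34 + K) (h(K) = (K + 34)*(K + K) = (34 + K)*(2*K) = 2*K*(34 + K))
7976/h(74) = 7976/((2*74*(34 + 74))) = 7976/((2*74*108)) = 7976/15984 = 7976*(1/15984) = 997/1998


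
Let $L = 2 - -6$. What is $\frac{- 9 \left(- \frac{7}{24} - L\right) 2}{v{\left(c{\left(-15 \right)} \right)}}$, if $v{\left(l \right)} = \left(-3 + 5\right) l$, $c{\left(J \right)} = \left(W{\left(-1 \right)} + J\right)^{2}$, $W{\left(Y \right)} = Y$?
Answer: $\frac{597}{2048} \approx 0.2915$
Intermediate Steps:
$L = 8$ ($L = 2 + 6 = 8$)
$c{\left(J \right)} = \left(-1 + J\right)^{2}$
$v{\left(l \right)} = 2 l$
$\frac{- 9 \left(- \frac{7}{24} - L\right) 2}{v{\left(c{\left(-15 \right)} \right)}} = \frac{- 9 \left(- \frac{7}{24} - 8\right) 2}{2 \left(-1 - 15\right)^{2}} = \frac{- 9 \left(\left(-7\right) \frac{1}{24} - 8\right) 2}{2 \left(-16\right)^{2}} = \frac{- 9 \left(- \frac{7}{24} - 8\right) 2}{2 \cdot 256} = \frac{\left(-9\right) \left(- \frac{199}{24}\right) 2}{512} = \frac{597}{8} \cdot 2 \cdot \frac{1}{512} = \frac{597}{4} \cdot \frac{1}{512} = \frac{597}{2048}$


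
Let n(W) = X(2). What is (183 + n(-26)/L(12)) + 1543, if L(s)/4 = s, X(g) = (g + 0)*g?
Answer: 20713/12 ≈ 1726.1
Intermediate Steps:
X(g) = g² (X(g) = g*g = g²)
n(W) = 4 (n(W) = 2² = 4)
L(s) = 4*s
(183 + n(-26)/L(12)) + 1543 = (183 + 4/((4*12))) + 1543 = (183 + 4/48) + 1543 = (183 + 4*(1/48)) + 1543 = (183 + 1/12) + 1543 = 2197/12 + 1543 = 20713/12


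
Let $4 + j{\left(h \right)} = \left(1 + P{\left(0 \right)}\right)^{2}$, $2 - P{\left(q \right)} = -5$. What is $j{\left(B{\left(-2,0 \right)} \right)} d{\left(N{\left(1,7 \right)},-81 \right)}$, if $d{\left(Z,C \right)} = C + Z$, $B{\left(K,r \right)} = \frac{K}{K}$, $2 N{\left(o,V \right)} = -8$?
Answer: $-5100$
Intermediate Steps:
$N{\left(o,V \right)} = -4$ ($N{\left(o,V \right)} = \frac{1}{2} \left(-8\right) = -4$)
$P{\left(q \right)} = 7$ ($P{\left(q \right)} = 2 - -5 = 2 + 5 = 7$)
$B{\left(K,r \right)} = 1$
$j{\left(h \right)} = 60$ ($j{\left(h \right)} = -4 + \left(1 + 7\right)^{2} = -4 + 8^{2} = -4 + 64 = 60$)
$j{\left(B{\left(-2,0 \right)} \right)} d{\left(N{\left(1,7 \right)},-81 \right)} = 60 \left(-81 - 4\right) = 60 \left(-85\right) = -5100$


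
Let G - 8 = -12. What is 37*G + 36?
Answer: -112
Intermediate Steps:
G = -4 (G = 8 - 12 = -4)
37*G + 36 = 37*(-4) + 36 = -148 + 36 = -112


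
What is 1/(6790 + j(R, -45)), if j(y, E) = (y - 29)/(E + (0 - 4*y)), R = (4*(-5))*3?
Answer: 195/1323961 ≈ 0.00014729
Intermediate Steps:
R = -60 (R = -20*3 = -60)
j(y, E) = (-29 + y)/(E - 4*y)
1/(6790 + j(R, -45)) = 1/(6790 + (-29 - 60)/(-45 - 4*(-60))) = 1/(6790 - 89/(-45 + 240)) = 1/(6790 - 89/195) = 1/(1323961/195) = 195/1323961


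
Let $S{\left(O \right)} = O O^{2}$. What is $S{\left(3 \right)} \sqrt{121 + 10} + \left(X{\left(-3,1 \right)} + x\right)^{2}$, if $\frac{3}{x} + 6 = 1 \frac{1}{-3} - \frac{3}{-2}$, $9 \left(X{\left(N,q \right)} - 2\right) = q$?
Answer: $\frac{151321}{68121} + 27 \sqrt{131} \approx 311.25$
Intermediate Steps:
$X{\left(N,q \right)} = 2 + \frac{q}{9}$
$x = - \frac{18}{29}$ ($x = \frac{3}{-6 + \left(1 \frac{1}{-3} - \frac{3}{-2}\right)} = \frac{3}{-6 + \left(1 \left(- \frac{1}{3}\right) - - \frac{3}{2}\right)} = \frac{3}{-6 + \left(- \frac{1}{3} + \frac{3}{2}\right)} = \frac{3}{-6 + \frac{7}{6}} = \frac{3}{- \frac{29}{6}} = 3 \left(- \frac{6}{29}\right) = - \frac{18}{29} \approx -0.62069$)
$S{\left(O \right)} = O^{3}$
$S{\left(3 \right)} \sqrt{121 + 10} + \left(X{\left(-3,1 \right)} + x\right)^{2} = 3^{3} \sqrt{121 + 10} + \left(\left(2 + \frac{1}{9} \cdot 1\right) - \frac{18}{29}\right)^{2} = 27 \sqrt{131} + \left(\left(2 + \frac{1}{9}\right) - \frac{18}{29}\right)^{2} = 27 \sqrt{131} + \left(\frac{19}{9} - \frac{18}{29}\right)^{2} = 27 \sqrt{131} + \left(\frac{389}{261}\right)^{2} = 27 \sqrt{131} + \frac{151321}{68121} = \frac{151321}{68121} + 27 \sqrt{131}$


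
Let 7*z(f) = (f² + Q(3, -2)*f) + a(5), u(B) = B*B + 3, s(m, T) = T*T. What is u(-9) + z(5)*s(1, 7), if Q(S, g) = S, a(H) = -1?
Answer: 357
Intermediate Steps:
s(m, T) = T²
u(B) = 3 + B² (u(B) = B² + 3 = 3 + B²)
z(f) = -⅐ + f²/7 + 3*f/7 (z(f) = ((f² + 3*f) - 1)/7 = (-1 + f² + 3*f)/7 = -⅐ + f²/7 + 3*f/7)
u(-9) + z(5)*s(1, 7) = (3 + (-9)²) + (-⅐ + (⅐)*5² + (3/7)*5)*7² = (3 + 81) + (-⅐ + (⅐)*25 + 15/7)*49 = 84 + (-⅐ + 25/7 + 15/7)*49 = 84 + (39/7)*49 = 84 + 273 = 357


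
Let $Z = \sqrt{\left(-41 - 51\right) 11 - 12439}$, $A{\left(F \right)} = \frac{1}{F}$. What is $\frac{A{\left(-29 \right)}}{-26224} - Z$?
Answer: $\frac{1}{760496} - i \sqrt{13451} \approx 1.3149 \cdot 10^{-6} - 115.98 i$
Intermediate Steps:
$Z = i \sqrt{13451}$ ($Z = \sqrt{\left(-92\right) 11 - 12439} = \sqrt{-1012 - 12439} = \sqrt{-13451} = i \sqrt{13451} \approx 115.98 i$)
$\frac{A{\left(-29 \right)}}{-26224} - Z = \frac{1}{\left(-29\right) \left(-26224\right)} - i \sqrt{13451} = \left(- \frac{1}{29}\right) \left(- \frac{1}{26224}\right) - i \sqrt{13451} = \frac{1}{760496} - i \sqrt{13451}$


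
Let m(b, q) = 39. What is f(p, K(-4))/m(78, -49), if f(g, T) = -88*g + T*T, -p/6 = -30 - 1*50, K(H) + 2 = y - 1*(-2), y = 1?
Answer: -42239/39 ≈ -1083.1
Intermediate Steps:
K(H) = 1 (K(H) = -2 + (1 - 1*(-2)) = -2 + (1 + 2) = -2 + 3 = 1)
p = 480 (p = -6*(-30 - 1*50) = -6*(-30 - 50) = -6*(-80) = 480)
f(g, T) = T**2 - 88*g (f(g, T) = -88*g + T**2 = T**2 - 88*g)
f(p, K(-4))/m(78, -49) = (1**2 - 88*480)/39 = (1 - 42240)*(1/39) = -42239*1/39 = -42239/39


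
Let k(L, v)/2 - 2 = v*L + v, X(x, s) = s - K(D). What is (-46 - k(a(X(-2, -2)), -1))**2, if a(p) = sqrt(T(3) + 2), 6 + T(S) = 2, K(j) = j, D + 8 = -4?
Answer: 2296 - 192*I*sqrt(2) ≈ 2296.0 - 271.53*I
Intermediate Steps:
D = -12 (D = -8 - 4 = -12)
X(x, s) = 12 + s (X(x, s) = s - 1*(-12) = s + 12 = 12 + s)
T(S) = -4 (T(S) = -6 + 2 = -4)
a(p) = I*sqrt(2) (a(p) = sqrt(-4 + 2) = sqrt(-2) = I*sqrt(2))
k(L, v) = 4 + 2*v + 2*L*v (k(L, v) = 4 + 2*(v*L + v) = 4 + 2*(L*v + v) = 4 + 2*(v + L*v) = 4 + (2*v + 2*L*v) = 4 + 2*v + 2*L*v)
(-46 - k(a(X(-2, -2)), -1))**2 = (-46 - (4 + 2*(-1) + 2*(I*sqrt(2))*(-1)))**2 = (-46 - (4 - 2 - 2*I*sqrt(2)))**2 = (-46 - (2 - 2*I*sqrt(2)))**2 = (-46 + (-2 + 2*I*sqrt(2)))**2 = (-48 + 2*I*sqrt(2))**2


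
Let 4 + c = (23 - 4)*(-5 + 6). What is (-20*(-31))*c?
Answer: 9300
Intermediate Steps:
c = 15 (c = -4 + (23 - 4)*(-5 + 6) = -4 + 19*1 = -4 + 19 = 15)
(-20*(-31))*c = -20*(-31)*15 = 620*15 = 9300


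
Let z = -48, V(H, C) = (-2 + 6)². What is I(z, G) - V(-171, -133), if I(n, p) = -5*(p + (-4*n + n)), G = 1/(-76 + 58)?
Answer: -13243/18 ≈ -735.72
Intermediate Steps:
V(H, C) = 16 (V(H, C) = 4² = 16)
G = -1/18 (G = 1/(-18) = -1/18 ≈ -0.055556)
I(n, p) = -5*p + 15*n (I(n, p) = -5*(p - 3*n) = -5*p + 15*n)
I(z, G) - V(-171, -133) = (-5*(-1/18) + 15*(-48)) - 1*16 = (5/18 - 720) - 16 = -12955/18 - 16 = -13243/18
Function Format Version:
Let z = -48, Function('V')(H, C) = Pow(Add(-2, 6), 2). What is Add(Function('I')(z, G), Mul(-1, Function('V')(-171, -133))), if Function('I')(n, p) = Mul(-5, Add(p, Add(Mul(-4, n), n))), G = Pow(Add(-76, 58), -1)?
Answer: Rational(-13243, 18) ≈ -735.72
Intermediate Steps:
Function('V')(H, C) = 16 (Function('V')(H, C) = Pow(4, 2) = 16)
G = Rational(-1, 18) (G = Pow(-18, -1) = Rational(-1, 18) ≈ -0.055556)
Function('I')(n, p) = Add(Mul(-5, p), Mul(15, n)) (Function('I')(n, p) = Mul(-5, Add(p, Mul(-3, n))) = Add(Mul(-5, p), Mul(15, n)))
Add(Function('I')(z, G), Mul(-1, Function('V')(-171, -133))) = Add(Add(Mul(-5, Rational(-1, 18)), Mul(15, -48)), Mul(-1, 16)) = Add(Add(Rational(5, 18), -720), -16) = Add(Rational(-12955, 18), -16) = Rational(-13243, 18)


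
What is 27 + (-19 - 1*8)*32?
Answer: -837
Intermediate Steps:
27 + (-19 - 1*8)*32 = 27 + (-19 - 8)*32 = 27 - 27*32 = 27 - 864 = -837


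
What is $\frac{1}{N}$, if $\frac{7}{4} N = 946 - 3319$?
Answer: $- \frac{1}{1356} \approx -0.00073746$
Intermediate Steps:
$N = -1356$ ($N = \frac{4 \left(946 - 3319\right)}{7} = \frac{4}{7} \left(-2373\right) = -1356$)
$\frac{1}{N} = \frac{1}{-1356} = - \frac{1}{1356}$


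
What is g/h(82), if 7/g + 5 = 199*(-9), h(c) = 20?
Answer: -7/35920 ≈ -0.00019488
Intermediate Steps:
g = -7/1796 (g = 7/(-5 + 199*(-9)) = 7/(-5 - 1791) = 7/(-1796) = 7*(-1/1796) = -7/1796 ≈ -0.0038976)
g/h(82) = -7/1796/20 = -7/1796*1/20 = -7/35920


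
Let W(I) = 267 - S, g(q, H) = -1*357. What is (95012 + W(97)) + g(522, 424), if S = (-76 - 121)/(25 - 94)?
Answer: 6549421/69 ≈ 94919.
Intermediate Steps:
S = 197/69 (S = -197/(-69) = -197*(-1/69) = 197/69 ≈ 2.8551)
g(q, H) = -357
W(I) = 18226/69 (W(I) = 267 - 1*197/69 = 267 - 197/69 = 18226/69)
(95012 + W(97)) + g(522, 424) = (95012 + 18226/69) - 357 = 6574054/69 - 357 = 6549421/69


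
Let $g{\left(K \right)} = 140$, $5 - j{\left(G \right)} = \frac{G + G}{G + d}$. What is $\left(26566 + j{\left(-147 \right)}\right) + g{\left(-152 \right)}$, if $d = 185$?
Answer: $\frac{507656}{19} \approx 26719.0$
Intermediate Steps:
$j{\left(G \right)} = 5 - \frac{2 G}{185 + G}$ ($j{\left(G \right)} = 5 - \frac{G + G}{G + 185} = 5 - \frac{2 G}{185 + G}$)
$\left(26566 + j{\left(-147 \right)}\right) + g{\left(-152 \right)} = \left(26566 + \frac{925 + 3 \left(-147\right)}{185 - 147}\right) + 140 = \left(26566 + \frac{925 - 441}{38}\right) + 140 = \left(26566 + \frac{1}{38} \cdot 484\right) + 140 = \left(26566 + \frac{242}{19}\right) + 140 = \frac{504996}{19} + 140 = \frac{507656}{19}$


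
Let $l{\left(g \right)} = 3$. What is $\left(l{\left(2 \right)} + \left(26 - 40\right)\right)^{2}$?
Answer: $121$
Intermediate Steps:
$\left(l{\left(2 \right)} + \left(26 - 40\right)\right)^{2} = \left(3 + \left(26 - 40\right)\right)^{2} = \left(3 - 14\right)^{2} = \left(-11\right)^{2} = 121$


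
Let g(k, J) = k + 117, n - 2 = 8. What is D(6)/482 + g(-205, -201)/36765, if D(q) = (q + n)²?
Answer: 4684712/8860365 ≈ 0.52873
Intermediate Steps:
n = 10 (n = 2 + 8 = 10)
D(q) = (10 + q)² (D(q) = (q + 10)² = (10 + q)²)
g(k, J) = 117 + k
D(6)/482 + g(-205, -201)/36765 = (10 + 6)²/482 + (117 - 205)/36765 = 16²*(1/482) - 88*1/36765 = 256*(1/482) - 88/36765 = 128/241 - 88/36765 = 4684712/8860365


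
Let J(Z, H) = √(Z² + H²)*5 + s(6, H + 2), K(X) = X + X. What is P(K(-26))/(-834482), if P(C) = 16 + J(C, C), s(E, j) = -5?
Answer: -1/75862 - 130*√2/417241 ≈ -0.00045381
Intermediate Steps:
K(X) = 2*X
J(Z, H) = -5 + 5*√(H² + Z²) (J(Z, H) = √(Z² + H²)*5 - 5 = √(H² + Z²)*5 - 5 = 5*√(H² + Z²) - 5 = -5 + 5*√(H² + Z²))
P(C) = 11 + 5*√2*√(C²) (P(C) = 16 + (-5 + 5*√(C² + C²)) = 16 + (-5 + 5*√(2*C²)) = 16 + (-5 + 5*(√2*√(C²))) = 16 + (-5 + 5*√2*√(C²)) = 11 + 5*√2*√(C²))
P(K(-26))/(-834482) = (11 + 5*√2*√((2*(-26))²))/(-834482) = (11 + 5*√2*√((-52)²))*(-1/834482) = (11 + 5*√2*√2704)*(-1/834482) = (11 + 5*√2*52)*(-1/834482) = (11 + 260*√2)*(-1/834482) = -1/75862 - 130*√2/417241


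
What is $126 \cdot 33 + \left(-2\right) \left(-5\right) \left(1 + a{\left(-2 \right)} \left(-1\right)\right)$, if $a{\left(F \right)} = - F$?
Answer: $4148$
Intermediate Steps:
$126 \cdot 33 + \left(-2\right) \left(-5\right) \left(1 + a{\left(-2 \right)} \left(-1\right)\right) = 126 \cdot 33 + \left(-2\right) \left(-5\right) \left(1 + \left(-1\right) \left(-2\right) \left(-1\right)\right) = 4158 + 10 \left(1 + 2 \left(-1\right)\right) = 4158 + 10 \left(1 - 2\right) = 4158 + 10 \left(-1\right) = 4158 - 10 = 4148$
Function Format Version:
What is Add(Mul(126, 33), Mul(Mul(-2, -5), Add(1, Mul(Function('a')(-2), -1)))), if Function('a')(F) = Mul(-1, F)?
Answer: 4148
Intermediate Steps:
Add(Mul(126, 33), Mul(Mul(-2, -5), Add(1, Mul(Function('a')(-2), -1)))) = Add(Mul(126, 33), Mul(Mul(-2, -5), Add(1, Mul(Mul(-1, -2), -1)))) = Add(4158, Mul(10, Add(1, Mul(2, -1)))) = Add(4158, Mul(10, Add(1, -2))) = Add(4158, Mul(10, -1)) = Add(4158, -10) = 4148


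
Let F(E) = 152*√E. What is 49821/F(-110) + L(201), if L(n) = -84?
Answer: -84 - 49821*I*√110/16720 ≈ -84.0 - 31.252*I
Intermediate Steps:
49821/F(-110) + L(201) = 49821/((152*√(-110))) - 84 = 49821/((152*(I*√110))) - 84 = 49821/((152*I*√110)) - 84 = 49821*(-I*√110/16720) - 84 = -49821*I*√110/16720 - 84 = -84 - 49821*I*√110/16720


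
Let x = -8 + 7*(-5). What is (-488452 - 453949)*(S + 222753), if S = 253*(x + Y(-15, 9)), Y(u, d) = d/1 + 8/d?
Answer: -1818252468583/9 ≈ -2.0203e+11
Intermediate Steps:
x = -43 (x = -8 - 35 = -43)
Y(u, d) = d + 8/d (Y(u, d) = d*1 + 8/d = d + 8/d)
S = -75394/9 (S = 253*(-43 + (9 + 8/9)) = 253*(-43 + 89/9) = 253*(-298/9) = -75394/9 ≈ -8377.1)
(-488452 - 453949)*(S + 222753) = (-488452 - 453949)*(-75394/9 + 222753) = -942401*1929383/9 = -1818252468583/9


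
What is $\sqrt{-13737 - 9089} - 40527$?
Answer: $-40527 + i \sqrt{22826} \approx -40527.0 + 151.08 i$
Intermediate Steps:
$\sqrt{-13737 - 9089} - 40527 = \sqrt{-22826} - 40527 = i \sqrt{22826} - 40527 = -40527 + i \sqrt{22826}$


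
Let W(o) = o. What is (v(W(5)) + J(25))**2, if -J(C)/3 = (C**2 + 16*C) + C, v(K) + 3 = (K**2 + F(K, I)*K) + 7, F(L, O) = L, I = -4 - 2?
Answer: 9585216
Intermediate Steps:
I = -6
v(K) = 4 + 2*K**2 (v(K) = -3 + ((K**2 + K*K) + 7) = -3 + ((K**2 + K**2) + 7) = -3 + (2*K**2 + 7) = -3 + (7 + 2*K**2) = 4 + 2*K**2)
J(C) = -51*C - 3*C**2 (J(C) = -3*((C**2 + 16*C) + C) = -3*(C**2 + 17*C) = -51*C - 3*C**2)
(v(W(5)) + J(25))**2 = ((4 + 2*5**2) - 3*25*(17 + 25))**2 = ((4 + 2*25) - 3*25*42)**2 = ((4 + 50) - 3150)**2 = (54 - 3150)**2 = (-3096)**2 = 9585216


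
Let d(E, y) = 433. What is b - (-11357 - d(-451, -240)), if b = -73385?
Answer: -61595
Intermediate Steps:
b - (-11357 - d(-451, -240)) = -73385 - (-11357 - 1*433) = -73385 - (-11357 - 433) = -73385 - 1*(-11790) = -73385 + 11790 = -61595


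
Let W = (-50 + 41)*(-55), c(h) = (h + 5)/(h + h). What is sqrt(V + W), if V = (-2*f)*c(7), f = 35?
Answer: sqrt(435) ≈ 20.857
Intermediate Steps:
c(h) = (5 + h)/(2*h) (c(h) = (5 + h)/((2*h)) = (5 + h)*(1/(2*h)) = (5 + h)/(2*h))
V = -60 (V = (-2*35)*((1/2)*(5 + 7)/7) = -35*12/7 = -70*6/7 = -60)
W = 495 (W = -9*(-55) = 495)
sqrt(V + W) = sqrt(-60 + 495) = sqrt(435)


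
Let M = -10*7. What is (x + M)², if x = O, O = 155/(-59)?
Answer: 18361225/3481 ≈ 5274.7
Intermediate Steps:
O = -155/59 (O = 155*(-1/59) = -155/59 ≈ -2.6271)
M = -70
x = -155/59 ≈ -2.6271
(x + M)² = (-155/59 - 70)² = (-4285/59)² = 18361225/3481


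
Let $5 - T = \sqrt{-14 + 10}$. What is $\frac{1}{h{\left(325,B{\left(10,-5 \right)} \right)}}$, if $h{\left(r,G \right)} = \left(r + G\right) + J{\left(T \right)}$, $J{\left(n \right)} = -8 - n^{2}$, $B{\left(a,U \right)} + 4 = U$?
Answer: $\frac{287}{82769} - \frac{20 i}{82769} \approx 0.0034675 - 0.00024164 i$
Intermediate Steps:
$B{\left(a,U \right)} = -4 + U$
$T = 5 - 2 i$ ($T = 5 - \sqrt{-14 + 10} = 5 - \sqrt{-4} = 5 - 2 i \approx 5.0 - 2.0 i$)
$h{\left(r,G \right)} = -8 + G + r - \left(5 - 2 i\right)^{2}$ ($h{\left(r,G \right)} = \left(r + G\right) - \left(8 + \left(5 - 2 i\right)^{2}\right) = \left(G + r\right) - \left(8 + \left(5 - 2 i\right)^{2}\right) = -8 + G + r - \left(5 - 2 i\right)^{2}$)
$\frac{1}{h{\left(325,B{\left(10,-5 \right)} \right)}} = \frac{1}{-29 - 9 + 325 + 20 i} = \frac{1}{287 + 20 i} = \frac{287 - 20 i}{82769}$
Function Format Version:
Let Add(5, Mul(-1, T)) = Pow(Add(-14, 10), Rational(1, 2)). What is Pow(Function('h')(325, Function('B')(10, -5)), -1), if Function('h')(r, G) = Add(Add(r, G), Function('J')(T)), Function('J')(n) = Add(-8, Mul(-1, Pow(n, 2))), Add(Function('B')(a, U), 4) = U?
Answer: Add(Rational(287, 82769), Mul(Rational(-20, 82769), I)) ≈ Add(0.0034675, Mul(-0.00024164, I))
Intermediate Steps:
Function('B')(a, U) = Add(-4, U)
T = Add(5, Mul(-2, I)) (T = Add(5, Mul(-1, Pow(Add(-14, 10), Rational(1, 2)))) = Add(5, Mul(-1, Pow(-4, Rational(1, 2)))) = Add(5, Mul(-1, Mul(2, I))) = Add(5, Mul(-2, I)) ≈ Add(5.0000, Mul(-2.0000, I)))
Function('h')(r, G) = Add(-8, G, r, Mul(-1, Pow(Add(5, Mul(-2, I)), 2))) (Function('h')(r, G) = Add(Add(r, G), Add(-8, Mul(-1, Pow(Add(5, Mul(-2, I)), 2)))) = Add(Add(G, r), Add(-8, Mul(-1, Pow(Add(5, Mul(-2, I)), 2)))) = Add(-8, G, r, Mul(-1, Pow(Add(5, Mul(-2, I)), 2))))
Pow(Function('h')(325, Function('B')(10, -5)), -1) = Pow(Add(-29, Add(-4, -5), 325, Mul(20, I)), -1) = Pow(Add(-29, -9, 325, Mul(20, I)), -1) = Pow(Add(287, Mul(20, I)), -1) = Mul(Rational(1, 82769), Add(287, Mul(-20, I)))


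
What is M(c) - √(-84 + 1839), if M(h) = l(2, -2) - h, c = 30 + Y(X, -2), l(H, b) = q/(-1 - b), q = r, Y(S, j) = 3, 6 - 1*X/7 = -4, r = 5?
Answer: -28 - 3*√195 ≈ -69.893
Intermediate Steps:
X = 70 (X = 42 - 7*(-4) = 42 + 28 = 70)
q = 5
l(H, b) = 5/(-1 - b)
c = 33 (c = 30 + 3 = 33)
M(h) = 5 - h (M(h) = -5/(1 - 2) - h = -5/(-1) - h = -5*(-1) - h = 5 - h)
M(c) - √(-84 + 1839) = (5 - 1*33) - √(-84 + 1839) = (5 - 33) - √1755 = -28 - 3*√195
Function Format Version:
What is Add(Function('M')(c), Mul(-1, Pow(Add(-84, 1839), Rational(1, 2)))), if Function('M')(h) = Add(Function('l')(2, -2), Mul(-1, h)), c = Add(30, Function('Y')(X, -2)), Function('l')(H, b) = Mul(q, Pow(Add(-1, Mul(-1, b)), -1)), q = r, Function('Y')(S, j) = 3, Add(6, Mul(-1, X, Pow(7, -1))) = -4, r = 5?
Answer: Add(-28, Mul(-3, Pow(195, Rational(1, 2)))) ≈ -69.893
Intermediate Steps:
X = 70 (X = Add(42, Mul(-7, -4)) = Add(42, 28) = 70)
q = 5
Function('l')(H, b) = Mul(5, Pow(Add(-1, Mul(-1, b)), -1))
c = 33 (c = Add(30, 3) = 33)
Function('M')(h) = Add(5, Mul(-1, h)) (Function('M')(h) = Add(Mul(-5, Pow(Add(1, -2), -1)), Mul(-1, h)) = Add(Mul(-5, Pow(-1, -1)), Mul(-1, h)) = Add(Mul(-5, -1), Mul(-1, h)) = Add(5, Mul(-1, h)))
Add(Function('M')(c), Mul(-1, Pow(Add(-84, 1839), Rational(1, 2)))) = Add(Add(5, Mul(-1, 33)), Mul(-1, Pow(Add(-84, 1839), Rational(1, 2)))) = Add(Add(5, -33), Mul(-1, Pow(1755, Rational(1, 2)))) = Add(-28, Mul(-1, Mul(3, Pow(195, Rational(1, 2))))) = Add(-28, Mul(-3, Pow(195, Rational(1, 2))))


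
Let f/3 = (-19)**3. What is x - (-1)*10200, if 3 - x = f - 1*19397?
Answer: 50177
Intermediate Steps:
f = -20577 (f = 3*(-19)**3 = 3*(-6859) = -20577)
x = 39977 (x = 3 - (-20577 - 1*19397) = 3 - (-20577 - 19397) = 3 - 1*(-39974) = 3 + 39974 = 39977)
x - (-1)*10200 = 39977 - (-1)*10200 = 39977 - 1*(-10200) = 39977 + 10200 = 50177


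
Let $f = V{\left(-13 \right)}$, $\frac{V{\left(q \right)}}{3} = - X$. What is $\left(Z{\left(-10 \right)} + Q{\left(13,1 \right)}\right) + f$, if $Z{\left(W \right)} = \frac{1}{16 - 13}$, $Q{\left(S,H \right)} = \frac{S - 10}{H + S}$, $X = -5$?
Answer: $\frac{653}{42} \approx 15.548$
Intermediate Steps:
$V{\left(q \right)} = 15$ ($V{\left(q \right)} = 3 \left(\left(-1\right) \left(-5\right)\right) = 3 \cdot 5 = 15$)
$Q{\left(S,H \right)} = \frac{-10 + S}{H + S}$
$f = 15$
$Z{\left(W \right)} = \frac{1}{3}$
$\left(Z{\left(-10 \right)} + Q{\left(13,1 \right)}\right) + f = \left(\frac{1}{3} + \frac{-10 + 13}{1 + 13}\right) + 15 = \left(\frac{1}{3} + \frac{1}{14} \cdot 3\right) + 15 = \left(\frac{1}{3} + \frac{3}{14}\right) + 15 = \frac{23}{42} + 15 = \frac{653}{42}$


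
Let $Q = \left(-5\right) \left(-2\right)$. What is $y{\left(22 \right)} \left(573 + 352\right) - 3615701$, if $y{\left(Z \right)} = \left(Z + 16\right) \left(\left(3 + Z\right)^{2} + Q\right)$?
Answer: $18704549$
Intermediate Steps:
$Q = 10$
$y{\left(Z \right)} = \left(10 + \left(3 + Z\right)^{2}\right) \left(16 + Z\right)$ ($y{\left(Z \right)} = \left(Z + 16\right) \left(\left(3 + Z\right)^{2} + 10\right) = \left(16 + Z\right) \left(10 + \left(3 + Z\right)^{2}\right) = \left(10 + \left(3 + Z\right)^{2}\right) \left(16 + Z\right)$)
$y{\left(22 \right)} \left(573 + 352\right) - 3615701 = \left(304 + 22^{3} + 22 \cdot 22^{2} + 115 \cdot 22\right) \left(573 + 352\right) - 3615701 = \left(304 + 10648 + 22 \cdot 484 + 2530\right) 925 - 3615701 = \left(304 + 10648 + 10648 + 2530\right) 925 - 3615701 = 24130 \cdot 925 - 3615701 = 22320250 - 3615701 = 18704549$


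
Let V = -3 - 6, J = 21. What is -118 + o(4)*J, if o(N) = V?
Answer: -307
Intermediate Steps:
V = -9
o(N) = -9
-118 + o(4)*J = -118 - 9*21 = -118 - 189 = -307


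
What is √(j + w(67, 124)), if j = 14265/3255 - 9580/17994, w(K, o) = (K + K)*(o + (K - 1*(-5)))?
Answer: √100124287304843697/1952349 ≈ 162.07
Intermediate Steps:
w(K, o) = 2*K*(5 + K + o) (w(K, o) = (2*K)*(o + (K + 5)) = (2*K)*(o + (5 + K)) = (2*K)*(5 + K + o) = 2*K*(5 + K + o))
j = 7516717/1952349 (j = 14265*(1/3255) - 9580*1/17994 = 951/217 - 4790/8997 = 7516717/1952349 ≈ 3.8501)
√(j + w(67, 124)) = √(7516717/1952349 + 2*67*(5 + 67 + 124)) = √(7516717/1952349 + 2*67*196) = √(7516717/1952349 + 26264) = √(51284010853/1952349) = √100124287304843697/1952349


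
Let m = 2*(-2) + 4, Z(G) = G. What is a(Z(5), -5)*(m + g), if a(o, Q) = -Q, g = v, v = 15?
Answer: 75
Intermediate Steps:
m = 0 (m = -4 + 4 = 0)
g = 15
a(Z(5), -5)*(m + g) = (-1*(-5))*(0 + 15) = 5*15 = 75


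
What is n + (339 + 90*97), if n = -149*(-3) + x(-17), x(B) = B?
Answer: 9499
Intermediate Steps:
n = 430 (n = -149*(-3) - 17 = 447 - 17 = 430)
n + (339 + 90*97) = 430 + (339 + 90*97) = 430 + (339 + 8730) = 430 + 9069 = 9499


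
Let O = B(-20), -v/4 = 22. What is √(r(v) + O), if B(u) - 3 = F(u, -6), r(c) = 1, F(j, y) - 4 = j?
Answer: 2*I*√3 ≈ 3.4641*I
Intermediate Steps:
v = -88 (v = -4*22 = -88)
F(j, y) = 4 + j
B(u) = 7 + u (B(u) = 3 + (4 + u) = 7 + u)
O = -13 (O = 7 - 20 = -13)
√(r(v) + O) = √(1 - 13) = √(-12) = 2*I*√3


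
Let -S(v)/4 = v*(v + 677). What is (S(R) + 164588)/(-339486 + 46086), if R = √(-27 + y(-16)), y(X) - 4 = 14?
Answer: -20578/36675 + 677*I/24450 ≈ -0.56109 + 0.027689*I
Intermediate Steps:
y(X) = 18 (y(X) = 4 + 14 = 18)
R = 3*I (R = √(-27 + 18) = √(-9) = 3*I ≈ 3.0*I)
S(v) = -4*v*(677 + v) (S(v) = -4*v*(v + 677) = -4*v*(677 + v))
(S(R) + 164588)/(-339486 + 46086) = (-4*3*I*(677 + 3*I) + 164588)/(-339486 + 46086) = (-12*I*(677 + 3*I) + 164588)/(-293400) = (164588 - 12*I*(677 + 3*I))*(-1/293400) = -41147/73350 + I*(677 + 3*I)/24450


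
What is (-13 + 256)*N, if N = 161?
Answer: 39123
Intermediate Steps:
(-13 + 256)*N = (-13 + 256)*161 = 243*161 = 39123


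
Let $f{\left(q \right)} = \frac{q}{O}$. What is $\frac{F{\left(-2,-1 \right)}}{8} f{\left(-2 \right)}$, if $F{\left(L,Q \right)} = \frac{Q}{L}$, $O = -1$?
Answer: $\frac{1}{8} \approx 0.125$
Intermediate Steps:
$f{\left(q \right)} = - q$ ($f{\left(q \right)} = \frac{q}{-1} = q \left(-1\right) = - q$)
$\frac{F{\left(-2,-1 \right)}}{8} f{\left(-2 \right)} = \frac{\left(-1\right) \frac{1}{-2}}{8} \left(\left(-1\right) \left(-2\right)\right) = \left(-1\right) \left(- \frac{1}{2}\right) \frac{1}{8} \cdot 2 = \frac{1}{2} \cdot \frac{1}{8} \cdot 2 = \frac{1}{16} \cdot 2 = \frac{1}{8}$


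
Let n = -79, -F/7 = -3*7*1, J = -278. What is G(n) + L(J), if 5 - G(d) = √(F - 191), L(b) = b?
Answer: -273 - 2*I*√11 ≈ -273.0 - 6.6332*I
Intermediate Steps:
F = 147 (F = -7*(-3*7) = -(-147) = -7*(-21) = 147)
G(d) = 5 - 2*I*√11 (G(d) = 5 - √(147 - 191) = 5 - √(-44) = 5 - 2*I*√11)
G(n) + L(J) = (5 - 2*I*√11) - 278 = -273 - 2*I*√11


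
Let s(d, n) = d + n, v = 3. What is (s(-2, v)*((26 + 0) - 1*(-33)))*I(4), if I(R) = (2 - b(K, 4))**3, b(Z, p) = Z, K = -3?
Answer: 7375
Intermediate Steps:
I(R) = 125 (I(R) = (2 - 1*(-3))**3 = (2 + 3)**3 = 5**3 = 125)
(s(-2, v)*((26 + 0) - 1*(-33)))*I(4) = ((-2 + 3)*((26 + 0) - 1*(-33)))*125 = (1*(26 + 33))*125 = (1*59)*125 = 59*125 = 7375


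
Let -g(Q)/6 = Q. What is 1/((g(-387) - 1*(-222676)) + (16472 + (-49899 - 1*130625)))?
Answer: 1/60946 ≈ 1.6408e-5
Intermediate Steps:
g(Q) = -6*Q
1/((g(-387) - 1*(-222676)) + (16472 + (-49899 - 1*130625))) = 1/((-6*(-387) - 1*(-222676)) + (16472 + (-49899 - 1*130625))) = 1/((2322 + 222676) + (16472 + (-49899 - 130625))) = 1/(224998 + (16472 - 180524)) = 1/(224998 - 164052) = 1/60946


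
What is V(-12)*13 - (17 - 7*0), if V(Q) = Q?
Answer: -173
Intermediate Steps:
V(-12)*13 - (17 - 7*0) = -12*13 - (17 - 7*0) = -156 - (17 + 0) = -156 - 1*17 = -156 - 17 = -173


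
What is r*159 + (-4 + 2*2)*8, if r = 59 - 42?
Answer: 2703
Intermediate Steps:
r = 17
r*159 + (-4 + 2*2)*8 = 17*159 + (-4 + 2*2)*8 = 2703 + (-4 + 4)*8 = 2703 + 0*8 = 2703 + 0 = 2703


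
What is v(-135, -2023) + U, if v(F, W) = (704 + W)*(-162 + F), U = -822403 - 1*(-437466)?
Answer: 6806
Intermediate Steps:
U = -384937 (U = -822403 + 437466 = -384937)
v(F, W) = (-162 + F)*(704 + W)
v(-135, -2023) + U = (-114048 - 162*(-2023) + 704*(-135) - 135*(-2023)) - 384937 = (-114048 + 327726 - 95040 + 273105) - 384937 = 391743 - 384937 = 6806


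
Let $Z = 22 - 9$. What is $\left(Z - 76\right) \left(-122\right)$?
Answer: $7686$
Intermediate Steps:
$Z = 13$ ($Z = 22 - 9 = 13$)
$\left(Z - 76\right) \left(-122\right) = \left(13 - 76\right) \left(-122\right) = \left(-63\right) \left(-122\right) = 7686$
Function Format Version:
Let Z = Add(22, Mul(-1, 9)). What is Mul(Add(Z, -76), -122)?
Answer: 7686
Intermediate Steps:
Z = 13 (Z = Add(22, -9) = 13)
Mul(Add(Z, -76), -122) = Mul(Add(13, -76), -122) = Mul(-63, -122) = 7686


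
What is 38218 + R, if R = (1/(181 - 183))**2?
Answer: 152873/4 ≈ 38218.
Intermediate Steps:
R = 1/4 (R = (1/(-2))**2 = (-1/2)**2 = 1/4 ≈ 0.25000)
38218 + R = 38218 + 1/4 = 152873/4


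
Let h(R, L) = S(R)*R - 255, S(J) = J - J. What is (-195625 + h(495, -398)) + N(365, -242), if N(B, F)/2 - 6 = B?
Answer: -195138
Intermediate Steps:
N(B, F) = 12 + 2*B
S(J) = 0
h(R, L) = -255 (h(R, L) = 0*R - 255 = 0 - 255 = -255)
(-195625 + h(495, -398)) + N(365, -242) = (-195625 - 255) + (12 + 2*365) = -195880 + (12 + 730) = -195880 + 742 = -195138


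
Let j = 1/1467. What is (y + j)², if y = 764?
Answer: 1256167982521/2152089 ≈ 5.8370e+5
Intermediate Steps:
j = 1/1467 ≈ 0.00068166
(y + j)² = (764 + 1/1467)² = (1120789/1467)² = 1256167982521/2152089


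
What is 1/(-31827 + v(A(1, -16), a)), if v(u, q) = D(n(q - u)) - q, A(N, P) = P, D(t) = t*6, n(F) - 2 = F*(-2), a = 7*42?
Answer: -1/35829 ≈ -2.7910e-5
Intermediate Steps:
a = 294
n(F) = 2 - 2*F (n(F) = 2 + F*(-2) = 2 - 2*F)
D(t) = 6*t
v(u, q) = 12 - 13*q + 12*u (v(u, q) = 6*(2 - 2*(q - u)) - q = 6*(2 + (-2*q + 2*u)) - q = 6*(2 - 2*q + 2*u) - q = (12 - 12*q + 12*u) - q = 12 - 13*q + 12*u)
1/(-31827 + v(A(1, -16), a)) = 1/(-31827 + (12 - 13*294 + 12*(-16))) = 1/(-31827 + (12 - 3822 - 192)) = 1/(-31827 - 4002) = 1/(-35829) = -1/35829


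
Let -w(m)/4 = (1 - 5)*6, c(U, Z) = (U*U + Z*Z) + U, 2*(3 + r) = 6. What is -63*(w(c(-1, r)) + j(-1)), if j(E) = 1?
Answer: -6111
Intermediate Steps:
r = 0 (r = -3 + (1/2)*6 = -3 + 3 = 0)
c(U, Z) = U + U**2 + Z**2 (c(U, Z) = (U**2 + Z**2) + U = U + U**2 + Z**2)
w(m) = 96 (w(m) = -4*(1 - 5)*6 = -(-16)*6 = -4*(-24) = 96)
-63*(w(c(-1, r)) + j(-1)) = -63*(96 + 1) = -63*97 = -6111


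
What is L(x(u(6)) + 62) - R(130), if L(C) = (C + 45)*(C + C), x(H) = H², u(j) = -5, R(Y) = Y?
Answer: 22838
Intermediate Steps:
L(C) = 2*C*(45 + C) (L(C) = (45 + C)*(2*C) = 2*C*(45 + C))
L(x(u(6)) + 62) - R(130) = 2*((-5)² + 62)*(45 + ((-5)² + 62)) - 1*130 = 2*(25 + 62)*(45 + (25 + 62)) - 130 = 2*87*(45 + 87) - 130 = 2*87*132 - 130 = 22968 - 130 = 22838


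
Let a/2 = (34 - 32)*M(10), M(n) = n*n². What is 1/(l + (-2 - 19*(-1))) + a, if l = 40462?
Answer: 161916001/40479 ≈ 4000.0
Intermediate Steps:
M(n) = n³
a = 4000 (a = 2*((34 - 32)*10³) = 2*(2*1000) = 2*2000 = 4000)
1/(l + (-2 - 19*(-1))) + a = 1/(40462 + (-2 - 19*(-1))) + 4000 = 1/(40462 + (-2 + 19)) + 4000 = 1/(40462 + 17) + 4000 = 1/40479 + 4000 = 161916001/40479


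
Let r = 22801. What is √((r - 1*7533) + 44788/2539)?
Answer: 8*√1539674990/2539 ≈ 123.64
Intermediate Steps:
√((r - 1*7533) + 44788/2539) = √((22801 - 1*7533) + 44788/2539) = √((22801 - 7533) + 44788*(1/2539)) = √(15268 + 44788/2539) = √(38810240/2539) = 8*√1539674990/2539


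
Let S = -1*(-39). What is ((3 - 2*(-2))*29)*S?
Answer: 7917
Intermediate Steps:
S = 39
((3 - 2*(-2))*29)*S = ((3 - 2*(-2))*29)*39 = ((3 + 4)*29)*39 = (7*29)*39 = 203*39 = 7917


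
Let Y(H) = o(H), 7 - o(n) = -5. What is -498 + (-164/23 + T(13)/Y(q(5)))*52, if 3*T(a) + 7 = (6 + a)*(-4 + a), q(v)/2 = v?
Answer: -130802/207 ≈ -631.89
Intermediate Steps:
o(n) = 12 (o(n) = 7 - 1*(-5) = 7 + 5 = 12)
q(v) = 2*v
Y(H) = 12
T(a) = -7/3 + (-4 + a)*(6 + a)/3 (T(a) = -7/3 + ((6 + a)*(-4 + a))/3 = -7/3 + ((-4 + a)*(6 + a))/3 = -7/3 + (-4 + a)*(6 + a)/3)
-498 + (-164/23 + T(13)/Y(q(5)))*52 = -498 + (-164/23 + (-31/3 + (1/3)*13**2 + (2/3)*13)/12)*52 = -498 + (-164*1/23 + (-31/3 + (1/3)*169 + 26/3)*(1/12))*52 = -498 + (-164/23 + (-31/3 + 169/3 + 26/3)*(1/12))*52 = -498 + (-164/23 + (164/3)*(1/12))*52 = -498 + (-164/23 + 41/9)*52 = -498 - 533/207*52 = -498 - 27716/207 = -130802/207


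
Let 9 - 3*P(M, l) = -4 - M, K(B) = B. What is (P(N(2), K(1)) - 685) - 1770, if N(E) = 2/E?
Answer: -7351/3 ≈ -2450.3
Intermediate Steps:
P(M, l) = 13/3 + M/3 (P(M, l) = 3 - (-4 - M)/3 = 3 + (4/3 + M/3) = 13/3 + M/3)
(P(N(2), K(1)) - 685) - 1770 = ((13/3 + (2/2)/3) - 685) - 1770 = ((13/3 + (2*(½))/3) - 685) - 1770 = ((13/3 + (⅓)*1) - 685) - 1770 = ((13/3 + ⅓) - 685) - 1770 = (14/3 - 685) - 1770 = -2041/3 - 1770 = -7351/3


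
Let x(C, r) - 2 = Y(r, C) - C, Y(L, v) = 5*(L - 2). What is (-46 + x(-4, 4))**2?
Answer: 900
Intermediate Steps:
Y(L, v) = -10 + 5*L (Y(L, v) = 5*(-2 + L) = -10 + 5*L)
x(C, r) = -8 - C + 5*r (x(C, r) = 2 + ((-10 + 5*r) - C) = 2 + (-10 - C + 5*r) = -8 - C + 5*r)
(-46 + x(-4, 4))**2 = (-46 + (-8 - 1*(-4) + 5*4))**2 = (-46 + (-8 + 4 + 20))**2 = (-46 + 16)**2 = (-30)**2 = 900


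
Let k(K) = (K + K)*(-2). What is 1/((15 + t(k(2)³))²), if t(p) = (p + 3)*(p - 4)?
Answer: 1/68989750281 ≈ 1.4495e-11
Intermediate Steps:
k(K) = -4*K (k(K) = (2*K)*(-2) = -4*K)
t(p) = (-4 + p)*(3 + p) (t(p) = (3 + p)*(-4 + p) = (-4 + p)*(3 + p))
1/((15 + t(k(2)³))²) = 1/((15 + (-12 + ((-4*2)³)² - (-4*2)³))²) = 1/((15 + (-12 + ((-8)³)² - 1*(-8)³))²) = 1/((15 + (-12 + (-512)² - 1*(-512)))²) = 1/((15 + (-12 + 262144 + 512))²) = 1/((15 + 262644)²) = 1/(262659²) = 1/68989750281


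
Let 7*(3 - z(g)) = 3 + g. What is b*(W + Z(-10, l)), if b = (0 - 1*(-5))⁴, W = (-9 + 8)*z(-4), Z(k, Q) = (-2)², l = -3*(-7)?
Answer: 3750/7 ≈ 535.71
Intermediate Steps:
z(g) = 18/7 - g/7 (z(g) = 3 - (3 + g)/7 = 3 + (-3/7 - g/7) = 18/7 - g/7)
l = 21
Z(k, Q) = 4
W = -22/7 (W = (-9 + 8)*(18/7 - ⅐*(-4)) = -(18/7 + 4/7) = -1*22/7 = -22/7 ≈ -3.1429)
b = 625 (b = (0 + 5)⁴ = 5⁴ = 625)
b*(W + Z(-10, l)) = 625*(-22/7 + 4) = 625*(6/7) = 3750/7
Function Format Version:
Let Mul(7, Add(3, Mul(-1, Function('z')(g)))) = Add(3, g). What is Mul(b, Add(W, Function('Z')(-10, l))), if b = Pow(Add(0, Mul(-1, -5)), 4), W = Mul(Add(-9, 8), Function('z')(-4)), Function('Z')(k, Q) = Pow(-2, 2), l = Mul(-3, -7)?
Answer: Rational(3750, 7) ≈ 535.71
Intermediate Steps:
Function('z')(g) = Add(Rational(18, 7), Mul(Rational(-1, 7), g)) (Function('z')(g) = Add(3, Mul(Rational(-1, 7), Add(3, g))) = Add(3, Add(Rational(-3, 7), Mul(Rational(-1, 7), g))) = Add(Rational(18, 7), Mul(Rational(-1, 7), g)))
l = 21
Function('Z')(k, Q) = 4
W = Rational(-22, 7) (W = Mul(Add(-9, 8), Add(Rational(18, 7), Mul(Rational(-1, 7), -4))) = Mul(-1, Add(Rational(18, 7), Rational(4, 7))) = Mul(-1, Rational(22, 7)) = Rational(-22, 7) ≈ -3.1429)
b = 625 (b = Pow(Add(0, 5), 4) = Pow(5, 4) = 625)
Mul(b, Add(W, Function('Z')(-10, l))) = Mul(625, Add(Rational(-22, 7), 4)) = Mul(625, Rational(6, 7)) = Rational(3750, 7)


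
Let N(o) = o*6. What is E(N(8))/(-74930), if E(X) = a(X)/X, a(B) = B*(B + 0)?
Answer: -24/37465 ≈ -0.00064060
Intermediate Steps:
N(o) = 6*o
a(B) = B² (a(B) = B*B = B²)
E(X) = X (E(X) = X²/X = X)
E(N(8))/(-74930) = (6*8)/(-74930) = 48*(-1/74930) = -24/37465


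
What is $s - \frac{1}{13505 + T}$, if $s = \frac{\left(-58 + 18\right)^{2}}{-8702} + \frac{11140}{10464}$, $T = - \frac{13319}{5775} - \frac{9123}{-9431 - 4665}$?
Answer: $\frac{11018576552302258835}{12511688804237125416} \approx 0.88066$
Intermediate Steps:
$T = - \frac{135059299}{81404400}$ ($T = \left(-13319\right) \frac{1}{5775} - \frac{9123}{-14096} = - \frac{13319}{5775} - - \frac{9123}{14096} = - \frac{13319}{5775} + \frac{9123}{14096} = - \frac{135059299}{81404400} \approx -1.6591$)
$s = \frac{10024735}{11382216}$ ($s = \left(-40\right)^{2} \left(- \frac{1}{8702}\right) + 11140 \cdot \frac{1}{10464} = 1600 \left(- \frac{1}{8702}\right) + \frac{2785}{2616} = - \frac{800}{4351} + \frac{2785}{2616} = \frac{10024735}{11382216} \approx 0.88074$)
$s - \frac{1}{13505 + T} = \frac{10024735}{11382216} - \frac{1}{13505 - \frac{135059299}{81404400}} = \frac{10024735}{11382216} - \frac{1}{\frac{1099231362701}{81404400}} = \frac{10024735}{11382216} - \frac{81404400}{1099231362701} = \frac{11018576552302258835}{12511688804237125416}$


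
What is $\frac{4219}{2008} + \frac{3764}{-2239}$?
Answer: $\frac{1888229}{4495912} \approx 0.41999$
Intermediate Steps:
$\frac{4219}{2008} + \frac{3764}{-2239} = 4219 \cdot \frac{1}{2008} + 3764 \left(- \frac{1}{2239}\right) = \frac{4219}{2008} - \frac{3764}{2239} = \frac{1888229}{4495912}$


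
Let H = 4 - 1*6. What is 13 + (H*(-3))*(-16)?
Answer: -83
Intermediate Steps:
H = -2 (H = 4 - 6 = -2)
13 + (H*(-3))*(-16) = 13 - 2*(-3)*(-16) = 13 + 6*(-16) = 13 - 96 = -83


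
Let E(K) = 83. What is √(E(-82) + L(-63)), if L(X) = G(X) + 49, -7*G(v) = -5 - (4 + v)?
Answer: √6090/7 ≈ 11.148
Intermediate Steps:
G(v) = 9/7 + v/7 (G(v) = -(-5 - (4 + v))/7 = -(-5 + (-4 - v))/7 = -(-9 - v)/7 = 9/7 + v/7)
L(X) = 352/7 + X/7 (L(X) = (9/7 + X/7) + 49 = 352/7 + X/7)
√(E(-82) + L(-63)) = √(83 + (352/7 + (⅐)*(-63))) = √(83 + (352/7 - 9)) = √(83 + 289/7) = √(870/7) = √6090/7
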